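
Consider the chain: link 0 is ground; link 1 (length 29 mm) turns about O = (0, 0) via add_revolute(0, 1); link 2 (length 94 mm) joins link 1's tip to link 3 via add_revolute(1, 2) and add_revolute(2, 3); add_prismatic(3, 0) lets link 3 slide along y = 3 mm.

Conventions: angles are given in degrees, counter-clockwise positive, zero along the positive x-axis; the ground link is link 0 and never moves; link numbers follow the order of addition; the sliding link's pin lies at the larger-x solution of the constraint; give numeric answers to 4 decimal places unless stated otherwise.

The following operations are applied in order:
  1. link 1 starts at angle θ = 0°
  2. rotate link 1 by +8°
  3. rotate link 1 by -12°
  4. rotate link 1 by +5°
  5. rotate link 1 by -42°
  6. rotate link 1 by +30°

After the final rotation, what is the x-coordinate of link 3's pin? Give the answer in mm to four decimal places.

geometry: r = 29 mm, L = 94 mm, e = 3 mm; θ starts at 0°
rotate link 1 by +8°: θ ← 0° +8° = 8°
rotate link 1 by -12°: θ ← 8° -12° = -4°
rotate link 1 by +5°: θ ← -4° +5° = 1°
rotate link 1 by -42°: θ ← 1° -42° = -41°
rotate link 1 by +30°: θ ← -41° +30° = -11°
crank pin P = (r cos θ, r sin θ) = (28.467188, -5.533461)
h = r sin θ − e = -5.533461 − 3 = -8.533461
x = r cos θ + √(L² − h²) = 28.467188 + 93.611858 = 122.079047

122.0790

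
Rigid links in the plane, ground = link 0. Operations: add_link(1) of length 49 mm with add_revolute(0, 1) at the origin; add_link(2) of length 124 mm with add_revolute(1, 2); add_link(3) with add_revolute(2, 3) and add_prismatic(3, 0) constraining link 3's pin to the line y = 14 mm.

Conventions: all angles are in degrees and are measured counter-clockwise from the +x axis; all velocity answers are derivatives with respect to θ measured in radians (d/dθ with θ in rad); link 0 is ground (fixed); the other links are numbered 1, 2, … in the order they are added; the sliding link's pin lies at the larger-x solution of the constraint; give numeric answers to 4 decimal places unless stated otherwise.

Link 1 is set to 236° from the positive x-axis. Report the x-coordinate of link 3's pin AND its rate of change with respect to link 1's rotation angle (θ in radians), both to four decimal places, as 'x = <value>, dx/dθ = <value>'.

geometry: r = 49 mm, L = 124 mm, e = 14 mm
crank pin P = (r cos θ, r sin θ) = (-27.400452, -40.622841)
h = r sin θ − e = -40.622841 − 14 = -54.622841
x = r cos θ + √(L² − h²) = -27.400452 + 111.320911 = 83.920459
dx/dθ = −r sin θ − h·r cos θ/√(L² − h²) (θ in radians; h = -54.622841) = 27.178013

x = 83.9205, dx/dθ = 27.1780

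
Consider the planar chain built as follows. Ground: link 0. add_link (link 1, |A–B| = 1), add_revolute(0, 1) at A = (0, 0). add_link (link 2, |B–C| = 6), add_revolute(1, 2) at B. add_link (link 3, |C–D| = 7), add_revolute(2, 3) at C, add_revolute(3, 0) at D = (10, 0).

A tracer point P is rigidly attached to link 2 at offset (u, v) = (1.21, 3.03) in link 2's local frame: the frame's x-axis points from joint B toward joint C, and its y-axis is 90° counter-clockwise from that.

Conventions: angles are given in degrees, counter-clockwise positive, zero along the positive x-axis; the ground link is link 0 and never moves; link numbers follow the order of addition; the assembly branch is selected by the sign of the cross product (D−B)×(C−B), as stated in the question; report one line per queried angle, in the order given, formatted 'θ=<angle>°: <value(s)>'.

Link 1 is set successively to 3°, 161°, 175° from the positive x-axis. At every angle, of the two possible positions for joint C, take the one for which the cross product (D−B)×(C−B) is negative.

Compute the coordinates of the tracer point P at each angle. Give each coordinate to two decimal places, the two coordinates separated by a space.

A=(0,0), D=(10.00,0)
θ=3°: B = A + 1.00·(cos3°, sin3°) = (0.9986, 0.0523)
θ=3°: |BD| = 9.0015
θ=3°: circle(B,6.00) ∩ circle(D,7.00): a=3.7787, h=4.6607
θ=3°:   candidates: C₊=(4.8043,4.6909) cross=41.953; C₋=(4.7501,-4.6302) cross=-41.953
θ=3°:   branch - wants cross < 0 → take C=(4.7501,-4.6302) (cross=-41.953)
θ=3°: ex = (C−B)/|BC| = (0.6252,-0.7804); ey = (0.7804,0.6252)
θ=3°: P = B + 1.21·ex + 3.03·ey = (4.1199,1.0025)
θ=161°: B = A + 1.00·(cos161°, sin161°) = (-0.9455, 0.3256)
θ=161°: |BD| = 10.9504
θ=161°: circle(B,6.00) ∩ circle(D,7.00): a=4.8816, h=3.4886
θ=161°:   candidates: C₊=(4.0376,3.6675) cross=38.201; C₋=(3.8302,-3.3066) cross=-38.201
θ=161°:   branch - wants cross < 0 → take C=(3.8302,-3.3066) (cross=-38.201)
θ=161°: ex = (C−B)/|BC| = (0.7960,-0.6054); ey = (0.6054,0.7960)
θ=161°: P = B + 1.21·ex + 3.03·ey = (1.8518,2.0048)
θ=175°: B = A + 1.00·(cos175°, sin175°) = (-0.9962, 0.0872)
θ=175°: |BD| = 10.9965
θ=175°: circle(B,6.00) ∩ circle(D,7.00): a=4.9072, h=3.4525
θ=175°:   candidates: C₊=(3.9382,3.5006) cross=37.965; C₋=(3.8835,-3.4041) cross=-37.965
θ=175°:   branch - wants cross < 0 → take C=(3.8835,-3.4041) (cross=-37.965)
θ=175°: ex = (C−B)/|BC| = (0.8133,-0.5819); ey = (0.5819,0.8133)
θ=175°: P = B + 1.21·ex + 3.03·ey = (1.7510,1.8473)

θ=3°: 4.12 1.00
θ=161°: 1.85 2.00
θ=175°: 1.75 1.85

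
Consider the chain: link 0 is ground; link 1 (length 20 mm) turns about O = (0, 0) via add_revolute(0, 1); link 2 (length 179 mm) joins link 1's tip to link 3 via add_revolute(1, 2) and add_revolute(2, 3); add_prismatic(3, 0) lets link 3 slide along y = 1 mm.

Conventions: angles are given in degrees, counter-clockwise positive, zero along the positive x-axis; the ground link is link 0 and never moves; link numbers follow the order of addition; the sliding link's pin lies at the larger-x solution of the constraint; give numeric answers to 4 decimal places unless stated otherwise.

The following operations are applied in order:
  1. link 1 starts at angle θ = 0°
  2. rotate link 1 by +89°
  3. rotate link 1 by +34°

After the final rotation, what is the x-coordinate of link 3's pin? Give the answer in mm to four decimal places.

geometry: r = 20 mm, L = 179 mm, e = 1 mm; θ starts at 0°
rotate link 1 by +89°: θ ← 0° +89° = 89°
rotate link 1 by +34°: θ ← 89° +34° = 123°
crank pin P = (r cos θ, r sin θ) = (-10.892781, 16.773411)
h = r sin θ − e = 16.773411 − 1 = 15.773411
x = r cos θ + √(L² − h²) = -10.892781 + 178.303672 = 167.410891

167.4109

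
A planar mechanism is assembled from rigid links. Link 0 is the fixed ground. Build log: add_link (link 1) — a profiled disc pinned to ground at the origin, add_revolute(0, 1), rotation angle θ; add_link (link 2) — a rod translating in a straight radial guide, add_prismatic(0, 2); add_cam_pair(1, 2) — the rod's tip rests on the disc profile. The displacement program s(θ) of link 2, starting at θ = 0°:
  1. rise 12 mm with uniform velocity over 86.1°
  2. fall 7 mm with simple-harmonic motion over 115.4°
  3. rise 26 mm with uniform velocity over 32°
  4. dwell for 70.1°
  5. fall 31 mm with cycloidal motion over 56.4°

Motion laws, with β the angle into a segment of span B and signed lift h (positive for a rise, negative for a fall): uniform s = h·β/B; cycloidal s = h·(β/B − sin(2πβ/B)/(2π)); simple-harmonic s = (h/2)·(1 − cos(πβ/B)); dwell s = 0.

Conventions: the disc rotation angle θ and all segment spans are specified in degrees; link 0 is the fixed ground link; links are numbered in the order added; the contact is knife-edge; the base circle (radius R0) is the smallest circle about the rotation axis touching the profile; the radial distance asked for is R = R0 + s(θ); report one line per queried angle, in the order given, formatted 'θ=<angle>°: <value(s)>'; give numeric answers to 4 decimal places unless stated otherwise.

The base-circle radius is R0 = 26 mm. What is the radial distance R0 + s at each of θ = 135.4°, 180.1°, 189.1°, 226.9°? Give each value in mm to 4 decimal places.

seg 1 [0°–86.1°] uniform, h=12: full span → s += 12 → s = 12.0000
seg 2 [86.1°–201.5°] simple-harmonic, h=-7: θ=135.4° here. β=49.3, B=115.4. -7/2·(1 − cos(π·0.4272)) = -2.7066 → s = 9.2934
seg 2 [86.1°–201.5°] simple-harmonic, h=-7: θ=180.1° here. β=94, B=115.4. -7/2·(1 − cos(π·0.8146)) = -6.4227 → s = 5.5773
seg 2 [86.1°–201.5°] simple-harmonic, h=-7: θ=189.1° here. β=103, B=115.4. -7/2·(1 − cos(π·0.8925)) = -6.8025 → s = 5.1975
seg 2 [86.1°–201.5°] simple-harmonic, h=-7: full span → s += -7 → s = 5.0000
seg 3 [201.5°–233.5°] uniform, h=26: θ=226.9° here. β=25.4, B=32. 26·25.4/32 = 20.6375 → s = 25.6375
θ=135.4°: R = R0 + s = 26 + 9.2934 = 35.2934
θ=180.1°: R = R0 + s = 26 + 5.5773 = 31.5773
θ=189.1°: R = R0 + s = 26 + 5.1975 = 31.1975
θ=226.9°: R = R0 + s = 26 + 25.6375 = 51.6375

θ=135.4°: 35.2934
θ=180.1°: 31.5773
θ=189.1°: 31.1975
θ=226.9°: 51.6375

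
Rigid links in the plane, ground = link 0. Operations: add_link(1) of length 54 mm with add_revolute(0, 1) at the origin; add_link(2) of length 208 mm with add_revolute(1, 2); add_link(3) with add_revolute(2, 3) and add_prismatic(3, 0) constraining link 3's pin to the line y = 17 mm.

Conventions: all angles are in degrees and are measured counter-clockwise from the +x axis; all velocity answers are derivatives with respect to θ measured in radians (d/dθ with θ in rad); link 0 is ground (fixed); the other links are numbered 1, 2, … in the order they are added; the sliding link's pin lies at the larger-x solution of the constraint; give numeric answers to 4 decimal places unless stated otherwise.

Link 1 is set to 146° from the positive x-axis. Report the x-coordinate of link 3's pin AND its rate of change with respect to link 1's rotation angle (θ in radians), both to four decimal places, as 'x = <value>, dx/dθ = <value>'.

geometry: r = 54 mm, L = 208 mm, e = 17 mm
crank pin P = (r cos θ, r sin θ) = (-44.768029, 30.196417)
h = r sin θ − e = 30.196417 − 17 = 13.196417
x = r cos θ + √(L² − h²) = -44.768029 + 207.580959 = 162.812930
dx/dθ = −r sin θ − h·r cos θ/√(L² − h²) (θ in radians; h = 13.196417) = -27.350406

x = 162.8129, dx/dθ = -27.3504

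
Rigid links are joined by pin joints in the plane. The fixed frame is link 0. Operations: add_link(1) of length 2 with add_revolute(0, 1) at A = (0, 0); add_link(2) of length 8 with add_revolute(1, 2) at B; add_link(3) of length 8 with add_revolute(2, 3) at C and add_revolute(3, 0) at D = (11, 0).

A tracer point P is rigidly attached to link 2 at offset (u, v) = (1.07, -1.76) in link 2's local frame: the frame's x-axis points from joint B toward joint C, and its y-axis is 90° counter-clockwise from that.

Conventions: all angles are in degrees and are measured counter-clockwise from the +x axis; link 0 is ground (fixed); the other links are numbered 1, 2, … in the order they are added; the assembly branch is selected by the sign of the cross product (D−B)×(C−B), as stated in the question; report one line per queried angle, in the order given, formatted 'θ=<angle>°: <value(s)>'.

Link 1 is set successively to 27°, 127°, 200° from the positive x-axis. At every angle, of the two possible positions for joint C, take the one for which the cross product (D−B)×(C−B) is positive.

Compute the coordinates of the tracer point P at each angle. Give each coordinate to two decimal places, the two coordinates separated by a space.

A=(0,0), D=(11.00,0)
θ=27°: B = A + 2.00·(cos27°, sin27°) = (1.7820, 0.9080)
θ=27°: |BD| = 9.2626
θ=27°: circle(B,8.00) ∩ circle(D,8.00): a=4.6313, h=6.5231
θ=27°:   candidates: C₊=(7.0304,6.9457) cross=60.421; C₋=(5.7516,-6.0377) cross=-60.421
θ=27°:   branch + wants cross > 0 → take C=(7.0304,6.9457) (cross=60.421)
θ=27°: ex = (C−B)/|BC| = (0.6561,0.7547); ey = (-0.7547,0.6561)
θ=27°: P = B + 1.07·ex + -1.76·ey = (3.8123,0.5609)
θ=127°: B = A + 2.00·(cos127°, sin127°) = (-1.2036, 1.5973)
θ=127°: |BD| = 12.3077
θ=127°: circle(B,8.00) ∩ circle(D,8.00): a=6.1539, h=5.1118
θ=127°:   candidates: C₊=(5.5616,5.8672) cross=62.914; C₋=(4.2348,-4.2699) cross=-62.914
θ=127°:   branch + wants cross > 0 → take C=(5.5616,5.8672) (cross=62.914)
θ=127°: ex = (C−B)/|BC| = (0.8457,0.5337); ey = (-0.5337,0.8457)
θ=127°: P = B + 1.07·ex + -1.76·ey = (0.6406,0.6800)
θ=200°: B = A + 2.00·(cos200°, sin200°) = (-1.8794, -0.6840)
θ=200°: |BD| = 12.8975
θ=200°: circle(B,8.00) ∩ circle(D,8.00): a=6.4488, h=4.7343
θ=200°:   candidates: C₊=(4.3092,4.3856) cross=61.061; C₋=(4.8114,-5.0696) cross=-61.061
θ=200°:   branch + wants cross > 0 → take C=(4.3092,4.3856) (cross=61.061)
θ=200°: ex = (C−B)/|BC| = (0.7736,0.6337); ey = (-0.6337,0.7736)
θ=200°: P = B + 1.07·ex + -1.76·ey = (0.0637,-1.3675)

θ=27°: 3.81 0.56
θ=127°: 0.64 0.68
θ=200°: 0.06 -1.37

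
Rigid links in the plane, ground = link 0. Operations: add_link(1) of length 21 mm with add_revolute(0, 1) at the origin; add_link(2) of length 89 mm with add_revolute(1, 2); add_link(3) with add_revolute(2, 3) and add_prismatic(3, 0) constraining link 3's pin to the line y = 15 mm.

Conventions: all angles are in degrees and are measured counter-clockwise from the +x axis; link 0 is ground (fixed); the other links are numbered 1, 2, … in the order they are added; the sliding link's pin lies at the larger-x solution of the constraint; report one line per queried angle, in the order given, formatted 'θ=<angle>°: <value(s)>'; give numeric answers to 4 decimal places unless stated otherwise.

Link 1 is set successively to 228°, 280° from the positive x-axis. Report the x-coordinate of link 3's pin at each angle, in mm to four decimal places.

geometry: r = 21 mm, L = 89 mm, e = 15 mm
θ=228°: crank pin P = (r cos θ, r sin θ) = (-14.051743, -15.606041)
θ=228°: h = r sin θ − e = -15.606041 − 15 = -30.606041
θ=228°: x = r cos θ + √(L² − h²) = -14.051743 + 83.571946 = 69.520204
θ=280°: crank pin P = (r cos θ, r sin θ) = (3.646612, -20.680963)
θ=280°: h = r sin θ − e = -20.680963 − 15 = -35.680963
θ=280°: x = r cos θ + √(L² − h²) = 3.646612 + 81.534464 = 85.181076

θ=228°: 69.5202
θ=280°: 85.1811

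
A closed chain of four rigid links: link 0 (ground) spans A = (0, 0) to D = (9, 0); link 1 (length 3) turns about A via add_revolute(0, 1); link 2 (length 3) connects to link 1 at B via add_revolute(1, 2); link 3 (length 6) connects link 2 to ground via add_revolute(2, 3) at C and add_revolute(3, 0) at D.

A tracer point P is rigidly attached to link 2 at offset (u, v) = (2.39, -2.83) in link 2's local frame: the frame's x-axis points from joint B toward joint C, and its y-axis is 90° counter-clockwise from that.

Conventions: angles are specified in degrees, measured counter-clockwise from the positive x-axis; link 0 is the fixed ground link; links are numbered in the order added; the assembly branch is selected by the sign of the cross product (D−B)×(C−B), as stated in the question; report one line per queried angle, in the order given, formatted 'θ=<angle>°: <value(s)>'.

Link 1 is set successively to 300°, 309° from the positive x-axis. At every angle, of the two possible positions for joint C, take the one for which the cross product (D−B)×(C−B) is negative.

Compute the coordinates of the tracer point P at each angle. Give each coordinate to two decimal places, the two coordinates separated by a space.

A=(0,0), D=(9.00,0)
θ=300°: B = A + 3.00·(cos300°, sin300°) = (1.5000, -2.5981)
θ=300°: |BD| = 7.9373
θ=300°: circle(B,3.00) ∩ circle(D,6.00): a=2.2678, h=1.9640
θ=300°:   candidates: C₊=(3.0000,-0.0000) cross=15.588; C₋=(4.2857,-3.7115) cross=-15.588
θ=300°:   branch - wants cross < 0 → take C=(4.2857,-3.7115) (cross=-15.588)
θ=300°: ex = (C−B)/|BC| = (0.9286,-0.3712); ey = (0.3712,0.9286)
θ=300°: P = B + 2.39·ex + -2.83·ey = (2.6689,-6.1130)
θ=309°: B = A + 3.00·(cos309°, sin309°) = (1.8880, -2.3314)
θ=309°: |BD| = 7.4844
θ=309°: circle(B,3.00) ∩ circle(D,6.00): a=1.9385, h=2.2896
θ=309°:   candidates: C₊=(3.0168,0.4481) cross=17.136; C₋=(4.4432,-3.9033) cross=-17.136
θ=309°:   branch - wants cross < 0 → take C=(4.4432,-3.9033) (cross=-17.136)
θ=309°: ex = (C−B)/|BC| = (0.8517,-0.5239); ey = (0.5239,0.8517)
θ=309°: P = B + 2.39·ex + -2.83·ey = (2.4409,-5.9941)

θ=300°: 2.67 -6.11
θ=309°: 2.44 -5.99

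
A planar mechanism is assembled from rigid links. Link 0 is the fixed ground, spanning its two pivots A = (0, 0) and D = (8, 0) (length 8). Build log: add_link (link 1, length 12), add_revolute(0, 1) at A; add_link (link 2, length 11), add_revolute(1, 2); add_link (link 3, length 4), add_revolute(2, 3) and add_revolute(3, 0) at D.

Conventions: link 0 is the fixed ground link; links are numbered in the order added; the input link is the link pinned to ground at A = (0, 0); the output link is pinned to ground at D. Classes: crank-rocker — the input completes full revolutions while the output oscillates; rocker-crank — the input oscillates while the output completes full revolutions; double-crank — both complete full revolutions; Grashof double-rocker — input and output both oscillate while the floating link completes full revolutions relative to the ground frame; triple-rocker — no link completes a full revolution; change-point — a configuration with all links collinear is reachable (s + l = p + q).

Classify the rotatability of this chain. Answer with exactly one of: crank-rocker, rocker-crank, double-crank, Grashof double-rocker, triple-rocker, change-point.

lengths: ground=8, input=12, coupler=11, output=4
sorted: s=4 (shortest), l=12 (longest), p+q=19
s + l = 16 vs p + q = 19
s + l < p + q (Grashof) with shortest = output link → rocker-crank

rocker-crank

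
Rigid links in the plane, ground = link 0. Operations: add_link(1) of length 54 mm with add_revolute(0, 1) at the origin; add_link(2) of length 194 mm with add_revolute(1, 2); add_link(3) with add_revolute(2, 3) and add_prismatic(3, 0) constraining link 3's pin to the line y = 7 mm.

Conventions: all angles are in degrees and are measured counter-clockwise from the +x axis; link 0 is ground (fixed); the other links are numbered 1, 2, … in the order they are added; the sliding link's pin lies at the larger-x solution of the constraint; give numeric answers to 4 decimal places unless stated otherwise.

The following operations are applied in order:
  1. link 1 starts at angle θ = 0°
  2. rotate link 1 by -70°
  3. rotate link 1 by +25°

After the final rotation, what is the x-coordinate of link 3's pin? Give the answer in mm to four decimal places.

geometry: r = 54 mm, L = 194 mm, e = 7 mm; θ starts at 0°
rotate link 1 by -70°: θ ← 0° -70° = -70°
rotate link 1 by +25°: θ ← -70° +25° = -45°
crank pin P = (r cos θ, r sin θ) = (38.183766, -38.183766)
h = r sin θ − e = -38.183766 − 7 = -45.183766
x = r cos θ + √(L² − h²) = 38.183766 + 188.664854 = 226.848621

226.8486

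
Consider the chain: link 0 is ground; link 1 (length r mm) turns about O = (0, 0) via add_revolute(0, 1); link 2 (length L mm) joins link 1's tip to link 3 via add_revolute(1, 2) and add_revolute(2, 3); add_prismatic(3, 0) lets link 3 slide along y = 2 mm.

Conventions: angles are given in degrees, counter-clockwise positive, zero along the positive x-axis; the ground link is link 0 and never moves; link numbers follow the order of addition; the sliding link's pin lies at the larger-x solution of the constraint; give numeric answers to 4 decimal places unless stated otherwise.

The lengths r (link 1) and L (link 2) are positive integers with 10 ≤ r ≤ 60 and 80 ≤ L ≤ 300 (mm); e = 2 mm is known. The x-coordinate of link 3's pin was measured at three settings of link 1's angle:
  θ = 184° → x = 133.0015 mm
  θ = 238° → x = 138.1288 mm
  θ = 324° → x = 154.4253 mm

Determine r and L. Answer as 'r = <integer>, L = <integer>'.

constraint per measurement: (x − r cos θ)² + (r sin θ − e)² = L²
subtracting the θ₁ and θ₂ equations cancels the r² and L² terms:
r = (x₁² − x₂²) / (2[(x₁cos θ₁ + e sin θ₁) − (x₂cos θ₂ + e sin θ₂)]) = 12.0000 → r = 12
L² = (x₁ − r cos θ₁)² + (r sin θ₁ − e)² = 21025.0077 → L = 145.0000 → L = 145
check at θ₃=324°: x = 154.4253 (printed 154.4253) ✓

r = 12, L = 145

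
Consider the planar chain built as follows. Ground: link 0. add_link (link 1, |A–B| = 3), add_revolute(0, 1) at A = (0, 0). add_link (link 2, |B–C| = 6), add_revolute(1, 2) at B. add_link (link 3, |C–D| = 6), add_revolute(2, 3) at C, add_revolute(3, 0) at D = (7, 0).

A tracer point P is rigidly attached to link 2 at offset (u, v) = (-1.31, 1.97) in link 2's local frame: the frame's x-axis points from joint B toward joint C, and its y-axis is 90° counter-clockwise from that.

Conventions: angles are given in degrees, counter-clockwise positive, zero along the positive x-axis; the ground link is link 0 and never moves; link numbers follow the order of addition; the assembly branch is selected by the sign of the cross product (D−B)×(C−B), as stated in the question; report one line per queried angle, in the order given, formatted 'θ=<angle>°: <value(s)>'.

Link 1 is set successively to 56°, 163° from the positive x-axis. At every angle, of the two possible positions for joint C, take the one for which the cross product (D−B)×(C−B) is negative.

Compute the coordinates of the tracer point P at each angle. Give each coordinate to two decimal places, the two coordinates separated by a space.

A=(0,0), D=(7.00,0)
θ=56°: B = A + 3.00·(cos56°, sin56°) = (1.6776, 2.4871)
θ=56°: |BD| = 5.8749
θ=56°: circle(B,6.00) ∩ circle(D,6.00): a=2.9374, h=5.2318
θ=56°:   candidates: C₊=(6.5537,5.9834) cross=30.736; C₋=(2.1239,-3.4963) cross=-30.736
θ=56°:   branch - wants cross < 0 → take C=(2.1239,-3.4963) (cross=-30.736)
θ=56°: ex = (C−B)/|BC| = (0.0744,-0.9972); ey = (0.9972,0.0744)
θ=56°: P = B + -1.31·ex + 1.97·ey = (3.5447,3.9400)
θ=163°: B = A + 3.00·(cos163°, sin163°) = (-2.8689, 0.8771)
θ=163°: |BD| = 9.9078
θ=163°: circle(B,6.00) ∩ circle(D,6.00): a=4.9539, h=3.3851
θ=163°:   candidates: C₊=(2.3652,3.8104) cross=33.539; C₋=(1.7659,-2.9332) cross=-33.539
θ=163°:   branch - wants cross < 0 → take C=(1.7659,-2.9332) (cross=-33.539)
θ=163°: ex = (C−B)/|BC| = (0.7725,-0.6351); ey = (0.6351,0.7725)
θ=163°: P = B + -1.31·ex + 1.97·ey = (-2.6298,3.2308)

θ=56°: 3.54 3.94
θ=163°: -2.63 3.23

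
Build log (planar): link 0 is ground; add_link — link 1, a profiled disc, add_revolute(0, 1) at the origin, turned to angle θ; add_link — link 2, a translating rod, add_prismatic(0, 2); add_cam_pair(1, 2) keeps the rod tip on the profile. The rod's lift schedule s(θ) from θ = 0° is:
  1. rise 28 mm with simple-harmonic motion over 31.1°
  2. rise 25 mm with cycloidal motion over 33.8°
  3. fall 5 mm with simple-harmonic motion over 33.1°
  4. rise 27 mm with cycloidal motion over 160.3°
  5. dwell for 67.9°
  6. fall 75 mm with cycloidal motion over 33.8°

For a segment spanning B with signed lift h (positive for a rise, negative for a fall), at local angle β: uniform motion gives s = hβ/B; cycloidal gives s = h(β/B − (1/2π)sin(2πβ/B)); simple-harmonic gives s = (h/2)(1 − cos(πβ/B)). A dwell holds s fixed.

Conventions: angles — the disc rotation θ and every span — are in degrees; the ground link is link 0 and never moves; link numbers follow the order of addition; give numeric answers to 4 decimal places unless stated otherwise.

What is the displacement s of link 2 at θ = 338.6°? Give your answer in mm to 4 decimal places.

seg 1 [0°–31.1°] simple-harmonic, h=28: full span → s += 28 → s = 28.0000
seg 2 [31.1°–64.9°] cycloidal, h=25: full span → s += 25 → s = 53.0000
seg 3 [64.9°–98°] simple-harmonic, h=-5: full span → s += -5 → s = 48.0000
seg 4 [98°–258.3°] cycloidal, h=27: full span → s += 27 → s = 75.0000
seg 5 [258.3°–326.2°] dwell: s stays 75.0000
seg 6 [326.2°–360°] cycloidal, h=-75: θ=338.6° here. β=12.4, B=33.8. -75·(0.3669 − sin(2π·0.3669)/(2π)) = -18.6541 → s = 56.3459

56.3459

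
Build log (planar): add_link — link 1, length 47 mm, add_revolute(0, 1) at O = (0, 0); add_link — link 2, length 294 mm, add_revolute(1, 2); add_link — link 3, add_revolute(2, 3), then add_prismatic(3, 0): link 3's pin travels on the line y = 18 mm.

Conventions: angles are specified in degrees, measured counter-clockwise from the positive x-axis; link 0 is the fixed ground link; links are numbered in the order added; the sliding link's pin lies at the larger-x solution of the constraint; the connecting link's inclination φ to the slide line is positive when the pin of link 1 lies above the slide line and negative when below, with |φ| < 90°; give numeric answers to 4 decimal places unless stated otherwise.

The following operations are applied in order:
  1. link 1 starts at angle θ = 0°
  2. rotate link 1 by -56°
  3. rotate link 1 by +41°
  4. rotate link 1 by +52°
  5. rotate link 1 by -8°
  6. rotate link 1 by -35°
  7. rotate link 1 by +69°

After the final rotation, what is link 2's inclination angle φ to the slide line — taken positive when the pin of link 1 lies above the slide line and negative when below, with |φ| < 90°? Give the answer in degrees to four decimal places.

geometry: r = 47 mm, L = 294 mm, e = 18 mm; θ starts at 0°
rotate link 1 by -56°: θ ← 0° -56° = -56°
rotate link 1 by +41°: θ ← -56° +41° = -15°
rotate link 1 by +52°: θ ← -15° +52° = 37°
rotate link 1 by -8°: θ ← 37° -8° = 29°
rotate link 1 by -35°: θ ← 29° -35° = -6°
rotate link 1 by +69°: θ ← -6° +69° = 63°
h = r sin θ − e = 41.877307 − 18 = 23.877307
sin φ = h / L = 23.877307 / 294 = 0.08121533
φ = arcsin(0.08121533) = 4.658426°

4.6584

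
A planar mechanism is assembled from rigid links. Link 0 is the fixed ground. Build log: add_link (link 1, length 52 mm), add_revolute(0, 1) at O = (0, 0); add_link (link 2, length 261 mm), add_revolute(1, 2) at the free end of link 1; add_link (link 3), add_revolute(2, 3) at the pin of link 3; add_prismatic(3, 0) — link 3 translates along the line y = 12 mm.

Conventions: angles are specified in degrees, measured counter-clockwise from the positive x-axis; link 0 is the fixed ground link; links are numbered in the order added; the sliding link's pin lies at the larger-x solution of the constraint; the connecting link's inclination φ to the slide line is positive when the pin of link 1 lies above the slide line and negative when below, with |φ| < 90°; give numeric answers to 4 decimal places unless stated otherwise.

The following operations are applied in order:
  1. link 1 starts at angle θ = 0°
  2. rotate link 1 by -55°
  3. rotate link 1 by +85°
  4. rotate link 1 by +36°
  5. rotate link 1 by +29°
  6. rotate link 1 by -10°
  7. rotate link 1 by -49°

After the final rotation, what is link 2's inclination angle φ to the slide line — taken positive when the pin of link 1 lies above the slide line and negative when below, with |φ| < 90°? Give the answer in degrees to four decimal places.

geometry: r = 52 mm, L = 261 mm, e = 12 mm; θ starts at 0°
rotate link 1 by -55°: θ ← 0° -55° = -55°
rotate link 1 by +85°: θ ← -55° +85° = 30°
rotate link 1 by +36°: θ ← 30° +36° = 66°
rotate link 1 by +29°: θ ← 66° +29° = 95°
rotate link 1 by -10°: θ ← 95° -10° = 85°
rotate link 1 by -49°: θ ← 85° -49° = 36°
h = r sin θ − e = 30.564833 − 12 = 18.564833
sin φ = h / L = 18.564833 / 261 = 0.07112963
φ = arcsin(0.07112963) = 4.078872°

4.0789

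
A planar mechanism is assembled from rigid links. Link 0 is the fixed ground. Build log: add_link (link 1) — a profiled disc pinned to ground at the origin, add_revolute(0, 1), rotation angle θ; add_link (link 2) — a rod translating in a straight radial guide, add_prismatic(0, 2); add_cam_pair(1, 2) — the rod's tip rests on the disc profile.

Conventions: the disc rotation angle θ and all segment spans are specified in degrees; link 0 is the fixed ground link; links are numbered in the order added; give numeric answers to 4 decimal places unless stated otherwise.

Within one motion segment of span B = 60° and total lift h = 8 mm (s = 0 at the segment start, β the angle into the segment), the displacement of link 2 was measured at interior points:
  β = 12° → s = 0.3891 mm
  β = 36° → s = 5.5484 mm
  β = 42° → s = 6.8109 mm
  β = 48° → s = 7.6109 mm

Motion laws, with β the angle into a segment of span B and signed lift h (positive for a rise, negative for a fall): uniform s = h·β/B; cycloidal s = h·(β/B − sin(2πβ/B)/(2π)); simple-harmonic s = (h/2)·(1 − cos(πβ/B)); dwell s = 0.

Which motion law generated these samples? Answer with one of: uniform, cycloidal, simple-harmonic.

candidates at β/B = r: uniform s = h·r (linear in β); cycloidal s = h·(r − sin(2πr)/(2π)); simple-harmonic s = (h/2)(1 − cos(πr))
β=12°: printed 0.3891 | uniform 1.6000, cycloidal 0.3891, simple-harmonic 0.7639
β=36°: printed 5.5484 | uniform 4.8000, cycloidal 5.5484, simple-harmonic 5.2361
β=42°: printed 6.8109 | uniform 5.6000, cycloidal 6.8109, simple-harmonic 6.3511
β=48°: printed 7.6109 | uniform 6.4000, cycloidal 7.6109, simple-harmonic 7.2361
only one law matches every sample → cycloidal

cycloidal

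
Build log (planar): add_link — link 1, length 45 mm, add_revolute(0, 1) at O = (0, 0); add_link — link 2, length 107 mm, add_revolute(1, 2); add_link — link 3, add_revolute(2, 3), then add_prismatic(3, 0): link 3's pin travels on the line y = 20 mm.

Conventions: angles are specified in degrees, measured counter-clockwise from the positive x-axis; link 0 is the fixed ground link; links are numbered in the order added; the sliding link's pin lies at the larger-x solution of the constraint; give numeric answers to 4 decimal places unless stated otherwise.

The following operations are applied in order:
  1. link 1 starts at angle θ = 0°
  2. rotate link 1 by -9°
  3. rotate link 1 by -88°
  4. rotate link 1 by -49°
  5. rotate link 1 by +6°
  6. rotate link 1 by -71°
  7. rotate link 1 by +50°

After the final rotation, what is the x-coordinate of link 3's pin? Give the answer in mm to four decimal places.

geometry: r = 45 mm, L = 107 mm, e = 20 mm; θ starts at 0°
rotate link 1 by -9°: θ ← 0° -9° = -9°
rotate link 1 by -88°: θ ← -9° -88° = -97°
rotate link 1 by -49°: θ ← -97° -49° = -146°
rotate link 1 by +6°: θ ← -146° +6° = -140°
rotate link 1 by -71°: θ ← -140° -71° = -211°
rotate link 1 by +50°: θ ← -211° +50° = -161°
crank pin P = (r cos θ, r sin θ) = (-42.548336, -14.650567)
h = r sin θ − e = -14.650567 − 20 = -34.650567
x = r cos θ + √(L² − h²) = -42.548336 + 101.234076 = 58.685740

58.6857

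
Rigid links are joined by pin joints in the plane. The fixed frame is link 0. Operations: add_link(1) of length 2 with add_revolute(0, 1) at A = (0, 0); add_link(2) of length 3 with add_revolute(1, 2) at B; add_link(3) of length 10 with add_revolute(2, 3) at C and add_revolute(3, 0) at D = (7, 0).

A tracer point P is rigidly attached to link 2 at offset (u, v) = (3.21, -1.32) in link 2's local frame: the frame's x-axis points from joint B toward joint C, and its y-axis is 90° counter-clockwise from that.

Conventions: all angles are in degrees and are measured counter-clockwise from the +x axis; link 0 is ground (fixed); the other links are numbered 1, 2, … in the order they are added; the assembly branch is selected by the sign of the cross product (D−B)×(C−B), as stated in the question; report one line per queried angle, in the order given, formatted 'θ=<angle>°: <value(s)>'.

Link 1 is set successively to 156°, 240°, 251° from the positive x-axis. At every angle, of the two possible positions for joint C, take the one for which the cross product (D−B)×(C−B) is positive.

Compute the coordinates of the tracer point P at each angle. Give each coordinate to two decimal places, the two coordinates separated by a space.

A=(0,0), D=(7.00,0)
θ=156°: B = A + 2.00·(cos156°, sin156°) = (-1.8271, 0.8135)
θ=156°: |BD| = 8.8645
θ=156°: circle(B,3.00) ∩ circle(D,10.00): a=-0.7006, h=2.9170
θ=156°:   candidates: C₊=(-2.2570,3.7825) cross=25.858; C₋=(-2.7924,-2.0270) cross=-25.858
θ=156°:   branch + wants cross > 0 → take C=(-2.2570,3.7825) (cross=25.858)
θ=156°: ex = (C−B)/|BC| = (-0.1433,0.9897); ey = (-0.9897,-0.1433)
θ=156°: P = B + 3.21·ex + -1.32·ey = (-0.9808,4.1795)
θ=240°: B = A + 2.00·(cos240°, sin240°) = (-1.0000, -1.7321)
θ=240°: |BD| = 8.1854
θ=240°: circle(B,3.00) ∩ circle(D,10.00): a=-1.4660, h=2.6174
θ=240°:   candidates: C₊=(-2.9867,0.5159) cross=21.424; C₋=(-1.8790,-4.6004) cross=-21.424
θ=240°:   branch + wants cross > 0 → take C=(-2.9867,0.5159) (cross=21.424)
θ=240°: ex = (C−B)/|BC| = (-0.6622,0.7493); ey = (-0.7493,-0.6622)
θ=240°: P = B + 3.21·ex + -1.32·ey = (-2.1367,1.5473)
θ=251°: B = A + 2.00·(cos251°, sin251°) = (-0.6511, -1.8910)
θ=251°: |BD| = 7.8814
θ=251°: circle(B,3.00) ∩ circle(D,10.00): a=-1.8324, h=2.3753
θ=251°:   candidates: C₊=(-3.0000,-0.0248) cross=18.721; C₋=(-1.8601,-4.6367) cross=-18.721
θ=251°:   branch + wants cross > 0 → take C=(-3.0000,-0.0248) (cross=18.721)
θ=251°: ex = (C−B)/|BC| = (-0.7829,0.6221); ey = (-0.6221,-0.7829)
θ=251°: P = B + 3.21·ex + -1.32·ey = (-2.3432,1.1394)

θ=156°: -0.98 4.18
θ=240°: -2.14 1.55
θ=251°: -2.34 1.14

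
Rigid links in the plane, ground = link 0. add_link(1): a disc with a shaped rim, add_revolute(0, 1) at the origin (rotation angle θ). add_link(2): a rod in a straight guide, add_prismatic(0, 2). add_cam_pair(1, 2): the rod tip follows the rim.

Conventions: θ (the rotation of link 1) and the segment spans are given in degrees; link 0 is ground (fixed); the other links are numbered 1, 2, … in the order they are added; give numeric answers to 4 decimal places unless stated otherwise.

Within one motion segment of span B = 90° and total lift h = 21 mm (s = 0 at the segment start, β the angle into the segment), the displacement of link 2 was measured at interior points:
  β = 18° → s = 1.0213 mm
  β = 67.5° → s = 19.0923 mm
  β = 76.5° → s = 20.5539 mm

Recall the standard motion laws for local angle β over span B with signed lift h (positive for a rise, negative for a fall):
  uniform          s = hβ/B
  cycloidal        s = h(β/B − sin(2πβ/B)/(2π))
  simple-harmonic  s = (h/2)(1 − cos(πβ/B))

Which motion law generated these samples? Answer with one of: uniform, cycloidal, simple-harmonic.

candidates at β/B = r: uniform s = h·r (linear in β); cycloidal s = h·(r − sin(2πr)/(2π)); simple-harmonic s = (h/2)(1 − cos(πr))
β=18°: printed 1.0213 | uniform 4.2000, cycloidal 1.0213, simple-harmonic 2.0053
β=67.5°: printed 19.0923 | uniform 15.7500, cycloidal 19.0923, simple-harmonic 17.9246
β=76.5°: printed 20.5539 | uniform 17.8500, cycloidal 20.5539, simple-harmonic 19.8556
only one law matches every sample → cycloidal

cycloidal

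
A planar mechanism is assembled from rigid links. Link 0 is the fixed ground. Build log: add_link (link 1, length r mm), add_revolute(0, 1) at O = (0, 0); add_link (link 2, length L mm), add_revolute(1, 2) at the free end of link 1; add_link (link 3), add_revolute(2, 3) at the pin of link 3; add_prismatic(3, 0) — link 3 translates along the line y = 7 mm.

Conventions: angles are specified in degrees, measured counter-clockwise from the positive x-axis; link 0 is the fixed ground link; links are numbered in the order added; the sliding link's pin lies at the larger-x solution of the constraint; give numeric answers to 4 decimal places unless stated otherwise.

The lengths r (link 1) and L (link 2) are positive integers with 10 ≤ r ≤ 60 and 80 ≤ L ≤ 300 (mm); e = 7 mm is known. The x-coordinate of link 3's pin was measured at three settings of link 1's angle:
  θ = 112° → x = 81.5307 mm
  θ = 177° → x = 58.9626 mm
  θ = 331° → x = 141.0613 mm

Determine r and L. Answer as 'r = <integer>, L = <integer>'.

constraint per measurement: (x − r cos θ)² + (r sin θ − e)² = L²
subtracting the θ₁ and θ₂ equations cancels the r² and L² terms:
r = (x₁² − x₂²) / (2[(x₁cos θ₁ + e sin θ₁) − (x₂cos θ₂ + e sin θ₂)]) = 46.0000 → r = 46
L² = (x₁ − r cos θ₁)² + (r sin θ₁ − e)² = 11025.0069 → L = 105.0000 → L = 105
check at θ₃=331°: x = 141.0613 (printed 141.0613) ✓

r = 46, L = 105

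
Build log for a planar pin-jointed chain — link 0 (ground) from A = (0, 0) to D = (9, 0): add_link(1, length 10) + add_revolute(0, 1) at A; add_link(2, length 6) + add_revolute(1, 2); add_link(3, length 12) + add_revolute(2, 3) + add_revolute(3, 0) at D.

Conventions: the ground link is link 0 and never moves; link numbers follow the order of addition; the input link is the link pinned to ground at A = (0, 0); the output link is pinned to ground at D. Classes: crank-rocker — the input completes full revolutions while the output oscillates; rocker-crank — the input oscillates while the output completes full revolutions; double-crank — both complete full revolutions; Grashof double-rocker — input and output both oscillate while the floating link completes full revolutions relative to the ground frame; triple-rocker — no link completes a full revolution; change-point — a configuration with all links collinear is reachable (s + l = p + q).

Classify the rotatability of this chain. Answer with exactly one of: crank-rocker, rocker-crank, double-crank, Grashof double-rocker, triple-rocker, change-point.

lengths: ground=9, input=10, coupler=6, output=12
sorted: s=6 (shortest), l=12 (longest), p+q=19
s + l = 18 vs p + q = 19
s + l < p + q (Grashof) with shortest = coupler link → Grashof double-rocker

Grashof double-rocker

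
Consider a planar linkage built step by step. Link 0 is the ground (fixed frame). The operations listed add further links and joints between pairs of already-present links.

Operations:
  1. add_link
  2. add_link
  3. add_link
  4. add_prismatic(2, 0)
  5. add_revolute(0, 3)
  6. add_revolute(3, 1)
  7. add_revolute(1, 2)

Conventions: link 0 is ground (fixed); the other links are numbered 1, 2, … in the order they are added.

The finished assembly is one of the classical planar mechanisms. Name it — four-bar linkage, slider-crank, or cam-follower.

links: 4 (incl. ground); joints: 3 revolute, 1 prismatic, 0 higher (cam) pair, forming one closed loop
4 links, 3 revolutes + 1 prismatic in one loop → slider-crank

slider-crank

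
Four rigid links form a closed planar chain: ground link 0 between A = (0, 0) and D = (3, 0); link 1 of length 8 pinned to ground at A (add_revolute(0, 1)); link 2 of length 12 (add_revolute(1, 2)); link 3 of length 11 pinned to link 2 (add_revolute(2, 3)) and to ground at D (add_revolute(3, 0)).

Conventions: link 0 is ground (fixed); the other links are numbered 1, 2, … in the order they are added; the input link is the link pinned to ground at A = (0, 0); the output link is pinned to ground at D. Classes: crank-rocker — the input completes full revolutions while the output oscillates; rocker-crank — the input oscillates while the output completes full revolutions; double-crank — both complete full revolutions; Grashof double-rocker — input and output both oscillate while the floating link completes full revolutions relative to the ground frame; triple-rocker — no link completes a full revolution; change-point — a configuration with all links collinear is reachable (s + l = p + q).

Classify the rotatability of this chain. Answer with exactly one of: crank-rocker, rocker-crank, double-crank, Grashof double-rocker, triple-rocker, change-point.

lengths: ground=3, input=8, coupler=12, output=11
sorted: s=3 (shortest), l=12 (longest), p+q=19
s + l = 15 vs p + q = 19
s + l < p + q (Grashof) with shortest = ground link → double-crank

double-crank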